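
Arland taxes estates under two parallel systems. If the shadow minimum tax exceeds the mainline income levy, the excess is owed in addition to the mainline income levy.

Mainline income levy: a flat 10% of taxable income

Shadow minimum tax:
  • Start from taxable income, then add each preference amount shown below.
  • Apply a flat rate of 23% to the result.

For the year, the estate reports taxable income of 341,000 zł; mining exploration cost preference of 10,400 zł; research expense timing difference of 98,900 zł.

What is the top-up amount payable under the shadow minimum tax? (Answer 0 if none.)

Mainline income levy:
  341,000 zł × 10% = 34,100 zł

Shadow minimum tax:
  Adjusted income: 341,000 zł + 10,400 zł + 98,900 zł = 450,300 zł
  450,300 zł × 23% = 103,569 zł

Excess of shadow minimum tax over mainline income levy: 103,569 zł − 34,100 zł = 69,469 zł.

69,469 zł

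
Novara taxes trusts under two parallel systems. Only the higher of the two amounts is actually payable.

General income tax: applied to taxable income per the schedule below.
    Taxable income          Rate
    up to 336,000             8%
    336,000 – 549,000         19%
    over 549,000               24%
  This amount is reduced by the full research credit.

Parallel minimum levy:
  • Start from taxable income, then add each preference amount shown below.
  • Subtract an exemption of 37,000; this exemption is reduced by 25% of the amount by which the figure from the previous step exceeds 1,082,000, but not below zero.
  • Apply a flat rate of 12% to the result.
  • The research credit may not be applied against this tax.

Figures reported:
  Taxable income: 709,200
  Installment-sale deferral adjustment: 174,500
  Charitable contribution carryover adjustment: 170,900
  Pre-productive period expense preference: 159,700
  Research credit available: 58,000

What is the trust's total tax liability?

General income tax:
  336,000 × 8% = 26,880
  213,000 × 19% = 40,470
  160,200 × 24% = 38,448
  → 105,798
  Less research credit 58,000 → 47,798

Parallel minimum levy:
  Adjusted income: 709,200 + 174,500 + 170,900 + 159,700 = 1,214,300
  Exemption: 37,000 − 25% × (1,214,300 − 1,082,000) = 37,000 − 33,075 = 3,925
  Base: 1,214,300 − 3,925 = 1,210,375
  1,210,375 × 12% = 145,245

145,245 > 47,798, so the parallel minimum levy is the binding amount.

145,245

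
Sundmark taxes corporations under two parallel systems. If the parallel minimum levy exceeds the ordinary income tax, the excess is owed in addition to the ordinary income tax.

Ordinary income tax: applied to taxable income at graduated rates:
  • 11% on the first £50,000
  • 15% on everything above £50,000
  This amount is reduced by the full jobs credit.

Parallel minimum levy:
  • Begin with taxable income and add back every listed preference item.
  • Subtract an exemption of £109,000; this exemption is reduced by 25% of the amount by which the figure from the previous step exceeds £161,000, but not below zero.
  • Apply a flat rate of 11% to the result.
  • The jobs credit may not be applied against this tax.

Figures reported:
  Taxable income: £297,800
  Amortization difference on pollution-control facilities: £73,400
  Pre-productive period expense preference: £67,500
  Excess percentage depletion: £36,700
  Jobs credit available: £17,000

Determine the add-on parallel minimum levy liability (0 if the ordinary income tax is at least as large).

Parallel minimum levy:
  Adjusted income: £297,800 + £73,400 + £67,500 + £36,700 = £475,400
  Exemption: £109,000 − 25% × (£475,400 − £161,000) = £109,000 − £78,600 = £30,400
  Base: £475,400 − £30,400 = £445,000
  £445,000 × 11% = £48,950

Ordinary income tax:
  £50,000 × 11% = £5,500
  £247,800 × 15% = £37,170
  → £42,670
  Less jobs credit £17,000 → £25,670

Excess of parallel minimum levy over ordinary income tax: £48,950 − £25,670 = £23,280.

£23,280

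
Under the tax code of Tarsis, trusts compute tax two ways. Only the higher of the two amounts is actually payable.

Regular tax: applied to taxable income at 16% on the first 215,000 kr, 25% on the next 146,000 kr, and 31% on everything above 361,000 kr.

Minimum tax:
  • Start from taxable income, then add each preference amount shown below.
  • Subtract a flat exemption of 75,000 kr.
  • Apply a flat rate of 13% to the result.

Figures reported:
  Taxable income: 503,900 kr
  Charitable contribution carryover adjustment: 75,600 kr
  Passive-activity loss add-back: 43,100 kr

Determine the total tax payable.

Regular tax:
  215,000 kr × 16% = 34,400 kr
  146,000 kr × 25% = 36,500 kr
  142,900 kr × 31% = 44,299 kr
  → 115,199 kr

Minimum tax:
  Adjusted income: 503,900 kr + 75,600 kr + 43,100 kr = 622,600 kr
  Less exemption 75,000 kr → base 547,600 kr
  547,600 kr × 13% = 71,188 kr

115,199 kr > 71,188 kr, so the regular tax governs.

115,199 kr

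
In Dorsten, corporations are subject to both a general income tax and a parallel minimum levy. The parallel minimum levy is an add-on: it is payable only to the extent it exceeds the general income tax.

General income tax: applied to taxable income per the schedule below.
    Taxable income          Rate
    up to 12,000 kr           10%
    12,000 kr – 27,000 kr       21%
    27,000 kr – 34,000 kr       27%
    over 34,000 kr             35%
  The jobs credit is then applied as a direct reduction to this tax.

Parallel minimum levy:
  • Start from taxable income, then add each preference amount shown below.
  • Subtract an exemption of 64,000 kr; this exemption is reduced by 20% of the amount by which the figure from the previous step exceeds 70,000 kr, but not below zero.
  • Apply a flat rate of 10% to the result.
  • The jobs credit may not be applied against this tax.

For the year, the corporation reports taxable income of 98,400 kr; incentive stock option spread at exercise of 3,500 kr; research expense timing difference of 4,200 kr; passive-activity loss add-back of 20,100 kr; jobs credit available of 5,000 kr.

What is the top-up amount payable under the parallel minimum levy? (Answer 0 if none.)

0 kr

General income tax:
  12,000 kr × 10% = 1,200 kr
  15,000 kr × 21% = 3,150 kr
  7,000 kr × 27% = 1,890 kr
  64,400 kr × 35% = 22,540 kr
  → 28,780 kr
  Less jobs credit 5,000 kr → 23,780 kr

Parallel minimum levy:
  Adjusted income: 98,400 kr + 3,500 kr + 4,200 kr + 20,100 kr = 126,200 kr
  Exemption: 64,000 kr − 20% × (126,200 kr − 70,000 kr) = 64,000 kr − 11,240 kr = 52,760 kr
  Base: 126,200 kr − 52,760 kr = 73,440 kr
  73,440 kr × 10% = 7,344 kr

7,344 kr ≤ 23,780 kr, so no add-on is due.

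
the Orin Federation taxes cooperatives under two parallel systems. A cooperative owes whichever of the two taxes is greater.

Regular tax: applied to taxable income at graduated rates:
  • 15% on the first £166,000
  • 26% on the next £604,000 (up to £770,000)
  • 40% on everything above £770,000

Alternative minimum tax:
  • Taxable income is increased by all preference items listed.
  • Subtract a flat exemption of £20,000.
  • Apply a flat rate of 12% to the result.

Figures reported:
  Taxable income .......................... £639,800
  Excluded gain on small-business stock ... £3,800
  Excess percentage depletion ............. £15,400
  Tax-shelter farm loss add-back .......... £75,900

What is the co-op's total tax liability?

£148,088

Alternative minimum tax:
  Adjusted income: £639,800 + £3,800 + £15,400 + £75,900 = £734,900
  Less exemption £20,000 → base £714,900
  £714,900 × 12% = £85,788

Regular tax:
  £166,000 × 15% = £24,900
  £473,800 × 26% = £123,188
  → £148,088

£148,088 > £85,788, so the regular tax governs.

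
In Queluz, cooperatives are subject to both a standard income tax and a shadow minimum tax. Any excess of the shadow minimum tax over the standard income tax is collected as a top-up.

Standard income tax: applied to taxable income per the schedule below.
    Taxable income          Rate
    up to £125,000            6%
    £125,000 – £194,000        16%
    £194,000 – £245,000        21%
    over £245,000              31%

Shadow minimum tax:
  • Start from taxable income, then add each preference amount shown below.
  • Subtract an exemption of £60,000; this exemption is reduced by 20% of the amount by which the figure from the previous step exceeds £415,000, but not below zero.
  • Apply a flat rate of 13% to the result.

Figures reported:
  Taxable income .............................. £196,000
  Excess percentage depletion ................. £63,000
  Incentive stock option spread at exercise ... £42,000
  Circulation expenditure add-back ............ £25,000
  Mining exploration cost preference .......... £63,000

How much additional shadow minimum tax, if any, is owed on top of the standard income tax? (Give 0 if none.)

Shadow minimum tax:
  Adjusted income: £196,000 + £63,000 + £42,000 + £25,000 + £63,000 = £389,000
  Exemption: £389,000 ≤ £415,000, so full £60,000 applies
  Base: £389,000 − £60,000 = £329,000
  £329,000 × 13% = £42,770

Standard income tax:
  £125,000 × 6% = £7,500
  £69,000 × 16% = £11,040
  £2,000 × 21% = £420
  → £18,960

Excess of shadow minimum tax over standard income tax: £42,770 − £18,960 = £23,810.

£23,810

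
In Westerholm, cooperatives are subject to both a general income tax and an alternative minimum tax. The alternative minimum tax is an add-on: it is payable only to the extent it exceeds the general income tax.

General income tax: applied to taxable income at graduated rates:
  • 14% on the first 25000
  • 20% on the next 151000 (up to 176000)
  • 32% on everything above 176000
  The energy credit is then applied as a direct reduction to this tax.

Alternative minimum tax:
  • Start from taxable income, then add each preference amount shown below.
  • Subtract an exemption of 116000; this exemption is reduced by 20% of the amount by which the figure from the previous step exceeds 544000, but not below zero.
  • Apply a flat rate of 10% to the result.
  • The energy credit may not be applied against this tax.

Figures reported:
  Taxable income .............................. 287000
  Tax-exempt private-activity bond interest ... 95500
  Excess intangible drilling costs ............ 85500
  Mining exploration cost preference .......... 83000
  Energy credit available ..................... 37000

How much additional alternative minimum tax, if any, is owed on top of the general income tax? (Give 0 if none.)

Alternative minimum tax:
  Adjusted income: 287000 + 95500 + 85500 + 83000 = 551000
  Exemption: 116000 − 20% × (551000 − 544000) = 116000 − 1400 = 114600
  Base: 551000 − 114600 = 436400
  436400 × 10% = 43640

General income tax:
  25000 × 14% = 3500
  151000 × 20% = 30200
  111000 × 32% = 35520
  → 69220
  Less energy credit 37000 → 32220

Excess of alternative minimum tax over general income tax: 43640 − 32220 = 11420.

11420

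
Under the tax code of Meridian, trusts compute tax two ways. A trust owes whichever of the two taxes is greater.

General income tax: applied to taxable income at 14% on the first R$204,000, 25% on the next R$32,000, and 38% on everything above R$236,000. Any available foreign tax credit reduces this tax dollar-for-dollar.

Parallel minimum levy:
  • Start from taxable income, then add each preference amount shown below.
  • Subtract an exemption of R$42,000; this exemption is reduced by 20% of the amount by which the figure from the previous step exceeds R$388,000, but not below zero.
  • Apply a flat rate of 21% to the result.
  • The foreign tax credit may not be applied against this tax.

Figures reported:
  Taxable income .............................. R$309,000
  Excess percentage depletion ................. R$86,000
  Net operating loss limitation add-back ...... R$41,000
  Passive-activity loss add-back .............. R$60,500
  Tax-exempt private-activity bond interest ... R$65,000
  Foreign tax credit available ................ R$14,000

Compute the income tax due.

R$116,382

Parallel minimum levy:
  Adjusted income: R$309,000 + R$86,000 + R$41,000 + R$60,500 + R$65,000 = R$561,500
  Exemption: R$42,000 − 20% × (R$561,500 − R$388,000) = R$42,000 − R$34,700 = R$7,300
  Base: R$561,500 − R$7,300 = R$554,200
  R$554,200 × 21% = R$116,382

General income tax:
  R$204,000 × 14% = R$28,560
  R$32,000 × 25% = R$8,000
  R$73,000 × 38% = R$27,740
  → R$64,300
  Less foreign tax credit R$14,000 → R$50,300

R$116,382 > R$50,300, so the parallel minimum levy is the binding amount.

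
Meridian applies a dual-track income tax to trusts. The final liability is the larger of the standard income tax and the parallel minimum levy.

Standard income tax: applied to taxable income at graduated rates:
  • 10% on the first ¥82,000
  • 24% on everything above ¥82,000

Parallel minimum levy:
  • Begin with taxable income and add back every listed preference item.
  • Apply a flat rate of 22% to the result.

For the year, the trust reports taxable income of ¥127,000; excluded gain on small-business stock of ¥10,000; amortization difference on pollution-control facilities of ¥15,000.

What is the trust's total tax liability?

Parallel minimum levy:
  Adjusted income: ¥127,000 + ¥10,000 + ¥15,000 = ¥152,000
  ¥152,000 × 22% = ¥33,440

Standard income tax:
  ¥82,000 × 10% = ¥8,200
  ¥45,000 × 24% = ¥10,800
  → ¥19,000

¥33,440 > ¥19,000, so the parallel minimum levy is the binding amount.

¥33,440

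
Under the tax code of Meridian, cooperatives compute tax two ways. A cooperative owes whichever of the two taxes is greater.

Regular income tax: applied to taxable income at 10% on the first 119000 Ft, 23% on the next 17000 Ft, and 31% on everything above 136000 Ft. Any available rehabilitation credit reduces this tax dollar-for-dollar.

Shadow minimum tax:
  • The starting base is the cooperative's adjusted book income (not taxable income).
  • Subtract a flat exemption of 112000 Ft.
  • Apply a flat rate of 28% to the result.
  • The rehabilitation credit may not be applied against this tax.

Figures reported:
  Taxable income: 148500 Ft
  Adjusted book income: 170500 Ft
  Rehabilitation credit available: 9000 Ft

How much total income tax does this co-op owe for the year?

16380 Ft

Regular income tax:
  119000 Ft × 10% = 11900 Ft
  17000 Ft × 23% = 3910 Ft
  12500 Ft × 31% = 3875 Ft
  → 19685 Ft
  Less rehabilitation credit 9000 Ft → 10685 Ft

Shadow minimum tax:
  Base (adjusted book income): 170500 Ft
  Less exemption 112000 Ft → base 58500 Ft
  58500 Ft × 28% = 16380 Ft

16380 Ft > 10685 Ft, so the shadow minimum tax is the binding amount.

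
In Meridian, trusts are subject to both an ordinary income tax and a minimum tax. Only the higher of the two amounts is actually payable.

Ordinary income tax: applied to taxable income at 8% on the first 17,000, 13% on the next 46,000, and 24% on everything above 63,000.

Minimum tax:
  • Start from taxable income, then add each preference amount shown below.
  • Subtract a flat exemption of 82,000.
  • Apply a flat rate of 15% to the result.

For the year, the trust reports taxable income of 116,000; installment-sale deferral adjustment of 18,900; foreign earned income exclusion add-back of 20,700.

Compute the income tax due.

Minimum tax:
  Adjusted income: 116,000 + 18,900 + 20,700 = 155,600
  Less exemption 82,000 → base 73,600
  73,600 × 15% = 11,040

Ordinary income tax:
  17,000 × 8% = 1,360
  46,000 × 13% = 5,980
  53,000 × 24% = 12,720
  → 20,060

20,060 > 11,040, so the ordinary income tax governs.

20,060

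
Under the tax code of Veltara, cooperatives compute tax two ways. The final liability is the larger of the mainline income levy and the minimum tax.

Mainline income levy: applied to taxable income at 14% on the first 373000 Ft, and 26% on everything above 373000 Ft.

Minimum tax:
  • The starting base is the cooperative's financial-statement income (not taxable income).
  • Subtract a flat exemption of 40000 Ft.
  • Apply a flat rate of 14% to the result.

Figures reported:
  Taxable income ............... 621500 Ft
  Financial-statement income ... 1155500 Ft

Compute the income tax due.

156170 Ft

Mainline income levy:
  373000 Ft × 14% = 52220 Ft
  248500 Ft × 26% = 64610 Ft
  → 116830 Ft

Minimum tax:
  Base (financial-statement income): 1155500 Ft
  Less exemption 40000 Ft → base 1115500 Ft
  1115500 Ft × 14% = 156170 Ft

156170 Ft > 116830 Ft, so the minimum tax is the binding amount.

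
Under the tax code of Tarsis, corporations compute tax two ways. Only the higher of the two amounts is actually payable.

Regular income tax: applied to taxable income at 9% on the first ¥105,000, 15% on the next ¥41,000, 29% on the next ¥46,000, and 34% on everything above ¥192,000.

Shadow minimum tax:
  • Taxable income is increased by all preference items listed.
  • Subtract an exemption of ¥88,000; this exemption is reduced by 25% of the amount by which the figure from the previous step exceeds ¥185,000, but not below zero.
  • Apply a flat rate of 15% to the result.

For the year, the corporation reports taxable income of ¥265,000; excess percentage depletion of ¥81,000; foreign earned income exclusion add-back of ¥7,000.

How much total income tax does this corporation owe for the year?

¥53,760

Shadow minimum tax:
  Adjusted income: ¥265,000 + ¥81,000 + ¥7,000 = ¥353,000
  Exemption: ¥88,000 − 25% × (¥353,000 − ¥185,000) = ¥88,000 − ¥42,000 = ¥46,000
  Base: ¥353,000 − ¥46,000 = ¥307,000
  ¥307,000 × 15% = ¥46,050

Regular income tax:
  ¥105,000 × 9% = ¥9,450
  ¥41,000 × 15% = ¥6,150
  ¥46,000 × 29% = ¥13,340
  ¥73,000 × 34% = ¥24,820
  → ¥53,760

¥53,760 > ¥46,050, so the regular income tax governs.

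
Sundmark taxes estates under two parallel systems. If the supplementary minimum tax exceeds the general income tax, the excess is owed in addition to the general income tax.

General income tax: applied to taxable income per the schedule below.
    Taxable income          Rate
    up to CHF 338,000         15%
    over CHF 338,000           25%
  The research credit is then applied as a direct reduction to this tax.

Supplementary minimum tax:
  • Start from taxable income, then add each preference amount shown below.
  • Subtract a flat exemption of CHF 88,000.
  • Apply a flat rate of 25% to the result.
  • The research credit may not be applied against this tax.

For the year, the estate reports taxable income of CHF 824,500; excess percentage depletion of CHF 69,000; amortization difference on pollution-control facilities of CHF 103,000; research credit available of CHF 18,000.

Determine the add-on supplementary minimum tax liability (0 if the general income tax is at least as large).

CHF 72,800

General income tax:
  CHF 338,000 × 15% = CHF 50,700
  CHF 486,500 × 25% = CHF 121,625
  → CHF 172,325
  Less research credit CHF 18,000 → CHF 154,325

Supplementary minimum tax:
  Adjusted income: CHF 824,500 + CHF 69,000 + CHF 103,000 = CHF 996,500
  Less exemption CHF 88,000 → base CHF 908,500
  CHF 908,500 × 25% = CHF 227,125

Excess of supplementary minimum tax over general income tax: CHF 227,125 − CHF 154,325 = CHF 72,800.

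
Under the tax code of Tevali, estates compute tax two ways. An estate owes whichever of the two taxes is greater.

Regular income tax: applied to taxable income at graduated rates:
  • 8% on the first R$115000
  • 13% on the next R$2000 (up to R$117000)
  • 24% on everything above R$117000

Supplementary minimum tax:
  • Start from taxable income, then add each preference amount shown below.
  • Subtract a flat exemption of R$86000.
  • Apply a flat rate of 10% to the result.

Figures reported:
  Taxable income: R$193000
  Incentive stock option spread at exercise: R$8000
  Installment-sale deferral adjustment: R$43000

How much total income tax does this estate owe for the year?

R$27700

Supplementary minimum tax:
  Adjusted income: R$193000 + R$8000 + R$43000 = R$244000
  Less exemption R$86000 → base R$158000
  R$158000 × 10% = R$15800

Regular income tax:
  R$115000 × 8% = R$9200
  R$2000 × 13% = R$260
  R$76000 × 24% = R$18240
  → R$27700

R$27700 > R$15800, so the regular income tax governs.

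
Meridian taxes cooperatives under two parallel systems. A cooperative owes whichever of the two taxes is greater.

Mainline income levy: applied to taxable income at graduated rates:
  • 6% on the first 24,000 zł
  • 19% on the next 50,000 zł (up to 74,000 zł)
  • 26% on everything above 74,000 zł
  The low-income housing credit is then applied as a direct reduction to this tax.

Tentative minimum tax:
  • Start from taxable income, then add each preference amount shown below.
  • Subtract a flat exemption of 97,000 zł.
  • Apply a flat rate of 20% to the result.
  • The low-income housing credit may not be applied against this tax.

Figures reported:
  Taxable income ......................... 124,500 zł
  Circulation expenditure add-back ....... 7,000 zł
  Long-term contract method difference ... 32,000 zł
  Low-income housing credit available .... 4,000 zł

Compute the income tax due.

Tentative minimum tax:
  Adjusted income: 124,500 zł + 7,000 zł + 32,000 zł = 163,500 zł
  Less exemption 97,000 zł → base 66,500 zł
  66,500 zł × 20% = 13,300 zł

Mainline income levy:
  24,000 zł × 6% = 1,440 zł
  50,000 zł × 19% = 9,500 zł
  50,500 zł × 26% = 13,130 zł
  → 24,070 zł
  Less low-income housing credit 4,000 zł → 20,070 zł

20,070 zł > 13,300 zł, so the mainline income levy governs.

20,070 zł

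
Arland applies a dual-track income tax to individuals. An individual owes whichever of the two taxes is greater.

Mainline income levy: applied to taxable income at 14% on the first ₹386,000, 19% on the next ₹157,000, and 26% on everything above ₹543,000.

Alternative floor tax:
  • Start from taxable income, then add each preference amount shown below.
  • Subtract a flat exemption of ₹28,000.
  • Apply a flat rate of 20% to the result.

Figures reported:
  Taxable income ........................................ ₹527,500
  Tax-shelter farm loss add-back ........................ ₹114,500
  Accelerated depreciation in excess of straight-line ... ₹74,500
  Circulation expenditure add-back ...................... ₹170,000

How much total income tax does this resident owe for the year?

₹171,700

Mainline income levy:
  ₹386,000 × 14% = ₹54,040
  ₹141,500 × 19% = ₹26,885
  → ₹80,925

Alternative floor tax:
  Adjusted income: ₹527,500 + ₹114,500 + ₹74,500 + ₹170,000 = ₹886,500
  Less exemption ₹28,000 → base ₹858,500
  ₹858,500 × 20% = ₹171,700

₹171,700 > ₹80,925, so the alternative floor tax is the binding amount.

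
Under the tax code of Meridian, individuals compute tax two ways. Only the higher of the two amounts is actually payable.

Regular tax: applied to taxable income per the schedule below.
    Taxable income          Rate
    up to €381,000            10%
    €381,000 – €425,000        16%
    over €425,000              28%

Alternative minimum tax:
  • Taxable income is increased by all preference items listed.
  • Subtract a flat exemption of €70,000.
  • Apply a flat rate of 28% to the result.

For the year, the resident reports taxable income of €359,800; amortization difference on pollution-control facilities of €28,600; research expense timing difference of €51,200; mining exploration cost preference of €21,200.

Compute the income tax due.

Regular tax:
  €359,800 × 10% = €35,980

Alternative minimum tax:
  Adjusted income: €359,800 + €28,600 + €51,200 + €21,200 = €460,800
  Less exemption €70,000 → base €390,800
  €390,800 × 28% = €109,424

€109,424 > €35,980, so the alternative minimum tax is the binding amount.

€109,424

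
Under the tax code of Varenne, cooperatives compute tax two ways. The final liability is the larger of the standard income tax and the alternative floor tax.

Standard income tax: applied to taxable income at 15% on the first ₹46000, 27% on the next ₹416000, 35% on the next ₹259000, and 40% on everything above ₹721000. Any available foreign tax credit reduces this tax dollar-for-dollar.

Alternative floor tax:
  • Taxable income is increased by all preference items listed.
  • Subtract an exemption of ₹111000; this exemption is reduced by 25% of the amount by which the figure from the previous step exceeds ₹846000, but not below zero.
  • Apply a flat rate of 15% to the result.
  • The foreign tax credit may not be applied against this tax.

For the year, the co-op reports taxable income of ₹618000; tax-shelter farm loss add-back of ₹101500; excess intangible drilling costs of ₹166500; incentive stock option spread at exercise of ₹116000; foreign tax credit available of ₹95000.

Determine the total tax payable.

Standard income tax:
  ₹46000 × 15% = ₹6900
  ₹416000 × 27% = ₹112320
  ₹156000 × 35% = ₹54600
  → ₹173820
  Less foreign tax credit ₹95000 → ₹78820

Alternative floor tax:
  Adjusted income: ₹618000 + ₹101500 + ₹166500 + ₹116000 = ₹1002000
  Exemption: ₹111000 − 25% × (₹1002000 − ₹846000) = ₹111000 − ₹39000 = ₹72000
  Base: ₹1002000 − ₹72000 = ₹930000
  ₹930000 × 15% = ₹139500

₹139500 > ₹78820, so the alternative floor tax is the binding amount.

₹139500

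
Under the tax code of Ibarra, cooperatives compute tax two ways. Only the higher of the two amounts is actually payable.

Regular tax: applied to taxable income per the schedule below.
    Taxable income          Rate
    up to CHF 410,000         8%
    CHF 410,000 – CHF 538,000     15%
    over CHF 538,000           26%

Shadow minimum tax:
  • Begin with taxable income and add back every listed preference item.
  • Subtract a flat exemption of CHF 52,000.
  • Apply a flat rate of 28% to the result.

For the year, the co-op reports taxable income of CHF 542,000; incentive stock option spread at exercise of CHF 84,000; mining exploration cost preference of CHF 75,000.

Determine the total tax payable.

CHF 181,720

Shadow minimum tax:
  Adjusted income: CHF 542,000 + CHF 84,000 + CHF 75,000 = CHF 701,000
  Less exemption CHF 52,000 → base CHF 649,000
  CHF 649,000 × 28% = CHF 181,720

Regular tax:
  CHF 410,000 × 8% = CHF 32,800
  CHF 128,000 × 15% = CHF 19,200
  CHF 4,000 × 26% = CHF 1,040
  → CHF 53,040

CHF 181,720 > CHF 53,040, so the shadow minimum tax is the binding amount.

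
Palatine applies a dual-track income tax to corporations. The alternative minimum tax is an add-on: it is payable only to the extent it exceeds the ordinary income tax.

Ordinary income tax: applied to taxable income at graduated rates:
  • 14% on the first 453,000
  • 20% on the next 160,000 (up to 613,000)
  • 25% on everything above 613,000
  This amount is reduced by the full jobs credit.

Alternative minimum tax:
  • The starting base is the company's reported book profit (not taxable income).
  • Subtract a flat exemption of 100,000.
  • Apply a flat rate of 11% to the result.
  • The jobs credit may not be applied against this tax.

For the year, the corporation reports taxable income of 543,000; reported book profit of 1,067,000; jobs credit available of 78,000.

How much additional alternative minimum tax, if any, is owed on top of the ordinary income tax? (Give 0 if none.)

102,950

Alternative minimum tax:
  Base (reported book profit): 1,067,000
  Less exemption 100,000 → base 967,000
  967,000 × 11% = 106,370

Ordinary income tax:
  453,000 × 14% = 63,420
  90,000 × 20% = 18,000
  → 81,420
  Less jobs credit 78,000 → 3,420

Excess of alternative minimum tax over ordinary income tax: 106,370 − 3,420 = 102,950.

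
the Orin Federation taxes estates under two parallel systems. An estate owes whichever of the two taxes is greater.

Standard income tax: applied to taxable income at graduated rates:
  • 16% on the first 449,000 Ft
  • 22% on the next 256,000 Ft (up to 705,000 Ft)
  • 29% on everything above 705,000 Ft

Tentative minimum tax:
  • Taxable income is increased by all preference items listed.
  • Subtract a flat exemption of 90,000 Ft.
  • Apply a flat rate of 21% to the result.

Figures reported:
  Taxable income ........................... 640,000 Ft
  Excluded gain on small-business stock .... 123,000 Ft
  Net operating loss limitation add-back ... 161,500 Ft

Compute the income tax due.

175,245 Ft

Tentative minimum tax:
  Adjusted income: 640,000 Ft + 123,000 Ft + 161,500 Ft = 924,500 Ft
  Less exemption 90,000 Ft → base 834,500 Ft
  834,500 Ft × 21% = 175,245 Ft

Standard income tax:
  449,000 Ft × 16% = 71,840 Ft
  191,000 Ft × 22% = 42,020 Ft
  → 113,860 Ft

175,245 Ft > 113,860 Ft, so the tentative minimum tax is the binding amount.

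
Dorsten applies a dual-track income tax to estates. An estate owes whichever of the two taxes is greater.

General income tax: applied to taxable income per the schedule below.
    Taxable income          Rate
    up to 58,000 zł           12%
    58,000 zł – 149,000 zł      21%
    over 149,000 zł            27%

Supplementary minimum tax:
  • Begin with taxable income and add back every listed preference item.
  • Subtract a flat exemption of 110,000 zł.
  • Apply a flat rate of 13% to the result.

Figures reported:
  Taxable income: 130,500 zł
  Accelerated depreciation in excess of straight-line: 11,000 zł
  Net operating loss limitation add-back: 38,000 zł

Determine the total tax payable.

22,185 zł

Supplementary minimum tax:
  Adjusted income: 130,500 zł + 11,000 zł + 38,000 zł = 179,500 zł
  Less exemption 110,000 zł → base 69,500 zł
  69,500 zł × 13% = 9,035 zł

General income tax:
  58,000 zł × 12% = 6,960 zł
  72,500 zł × 21% = 15,225 zł
  → 22,185 zł

22,185 zł > 9,035 zł, so the general income tax governs.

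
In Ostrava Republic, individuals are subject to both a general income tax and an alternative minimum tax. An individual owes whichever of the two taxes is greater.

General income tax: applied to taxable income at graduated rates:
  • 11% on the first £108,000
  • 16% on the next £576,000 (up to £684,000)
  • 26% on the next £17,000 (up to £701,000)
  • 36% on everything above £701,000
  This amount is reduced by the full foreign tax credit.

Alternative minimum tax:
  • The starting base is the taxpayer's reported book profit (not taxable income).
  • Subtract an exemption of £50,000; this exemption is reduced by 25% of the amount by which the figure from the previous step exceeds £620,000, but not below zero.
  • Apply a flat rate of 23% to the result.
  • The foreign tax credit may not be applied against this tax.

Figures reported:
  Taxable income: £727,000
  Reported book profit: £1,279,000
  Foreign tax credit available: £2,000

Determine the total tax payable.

General income tax:
  £108,000 × 11% = £11,880
  £576,000 × 16% = £92,160
  £17,000 × 26% = £4,420
  £26,000 × 36% = £9,360
  → £117,820
  Less foreign tax credit £2,000 → £115,820

Alternative minimum tax:
  Base (reported book profit): £1,279,000
  Exemption: 25% × (£1,279,000 − £620,000) = £164,750 ≥ £50,000, so the exemption is fully phased out
  Base: £1,279,000 − £0 = £1,279,000
  £1,279,000 × 23% = £294,170

£294,170 > £115,820, so the alternative minimum tax is the binding amount.

£294,170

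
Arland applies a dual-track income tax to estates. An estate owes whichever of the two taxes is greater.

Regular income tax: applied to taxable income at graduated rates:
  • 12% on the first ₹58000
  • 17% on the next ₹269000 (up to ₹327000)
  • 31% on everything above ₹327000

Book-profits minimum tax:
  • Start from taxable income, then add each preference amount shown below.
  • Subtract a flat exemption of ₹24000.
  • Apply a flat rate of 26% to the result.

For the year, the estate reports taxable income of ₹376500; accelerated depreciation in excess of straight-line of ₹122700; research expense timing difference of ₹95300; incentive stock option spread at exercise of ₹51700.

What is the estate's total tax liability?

Book-profits minimum tax:
  Adjusted income: ₹376500 + ₹122700 + ₹95300 + ₹51700 = ₹646200
  Less exemption ₹24000 → base ₹622200
  ₹622200 × 26% = ₹161772

Regular income tax:
  ₹58000 × 12% = ₹6960
  ₹269000 × 17% = ₹45730
  ₹49500 × 31% = ₹15345
  → ₹68035

₹161772 > ₹68035, so the book-profits minimum tax is the binding amount.

₹161772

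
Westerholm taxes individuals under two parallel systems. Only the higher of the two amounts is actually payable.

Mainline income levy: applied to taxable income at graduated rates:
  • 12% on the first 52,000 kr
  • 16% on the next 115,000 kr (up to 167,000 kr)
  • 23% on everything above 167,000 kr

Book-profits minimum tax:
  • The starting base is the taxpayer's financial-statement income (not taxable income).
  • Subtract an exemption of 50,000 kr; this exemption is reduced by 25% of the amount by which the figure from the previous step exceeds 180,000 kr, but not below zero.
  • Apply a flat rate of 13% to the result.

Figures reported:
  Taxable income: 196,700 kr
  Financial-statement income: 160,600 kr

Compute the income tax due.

31,471 kr

Book-profits minimum tax:
  Base (financial-statement income): 160,600 kr
  Exemption: 160,600 kr ≤ 180,000 kr, so full 50,000 kr applies
  Base: 160,600 kr − 50,000 kr = 110,600 kr
  110,600 kr × 13% = 14,378 kr

Mainline income levy:
  52,000 kr × 12% = 6,240 kr
  115,000 kr × 16% = 18,400 kr
  29,700 kr × 23% = 6,831 kr
  → 31,471 kr

31,471 kr > 14,378 kr, so the mainline income levy governs.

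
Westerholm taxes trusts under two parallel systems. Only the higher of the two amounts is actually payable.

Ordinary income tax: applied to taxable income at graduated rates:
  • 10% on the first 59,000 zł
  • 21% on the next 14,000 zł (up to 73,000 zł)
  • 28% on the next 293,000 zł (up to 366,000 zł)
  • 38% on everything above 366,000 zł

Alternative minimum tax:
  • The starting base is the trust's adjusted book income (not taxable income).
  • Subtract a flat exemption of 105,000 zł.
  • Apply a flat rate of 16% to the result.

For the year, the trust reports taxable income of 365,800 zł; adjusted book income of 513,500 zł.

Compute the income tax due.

90,824 zł

Ordinary income tax:
  59,000 zł × 10% = 5,900 zł
  14,000 zł × 21% = 2,940 zł
  292,800 zł × 28% = 81,984 zł
  → 90,824 zł

Alternative minimum tax:
  Base (adjusted book income): 513,500 zł
  Less exemption 105,000 zł → base 408,500 zł
  408,500 zł × 16% = 65,360 zł

90,824 zł > 65,360 zł, so the ordinary income tax governs.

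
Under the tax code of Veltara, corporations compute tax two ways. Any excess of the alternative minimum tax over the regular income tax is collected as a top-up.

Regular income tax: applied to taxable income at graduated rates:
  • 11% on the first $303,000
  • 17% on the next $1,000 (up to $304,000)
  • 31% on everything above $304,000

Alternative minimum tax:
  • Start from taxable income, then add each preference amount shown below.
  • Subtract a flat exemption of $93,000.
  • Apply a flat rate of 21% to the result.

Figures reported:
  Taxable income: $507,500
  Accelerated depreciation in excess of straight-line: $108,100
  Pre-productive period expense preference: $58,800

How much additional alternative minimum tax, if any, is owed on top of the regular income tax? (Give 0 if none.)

Alternative minimum tax:
  Adjusted income: $507,500 + $108,100 + $58,800 = $674,400
  Less exemption $93,000 → base $581,400
  $581,400 × 21% = $122,094

Regular income tax:
  $303,000 × 11% = $33,330
  $1,000 × 17% = $170
  $203,500 × 31% = $63,085
  → $96,585

Excess of alternative minimum tax over regular income tax: $122,094 − $96,585 = $25,509.

$25,509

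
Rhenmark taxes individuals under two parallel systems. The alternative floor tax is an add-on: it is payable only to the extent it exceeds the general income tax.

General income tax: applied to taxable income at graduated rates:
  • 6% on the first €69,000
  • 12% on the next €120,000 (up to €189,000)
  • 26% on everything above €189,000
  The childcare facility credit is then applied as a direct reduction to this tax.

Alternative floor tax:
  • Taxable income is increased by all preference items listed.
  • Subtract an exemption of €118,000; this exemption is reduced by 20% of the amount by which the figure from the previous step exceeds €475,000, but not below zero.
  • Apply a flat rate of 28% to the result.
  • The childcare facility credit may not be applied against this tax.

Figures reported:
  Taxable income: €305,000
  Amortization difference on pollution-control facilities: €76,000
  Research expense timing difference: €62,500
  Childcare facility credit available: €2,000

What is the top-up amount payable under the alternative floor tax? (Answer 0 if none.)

€44,440

Alternative floor tax:
  Adjusted income: €305,000 + €76,000 + €62,500 = €443,500
  Exemption: €443,500 ≤ €475,000, so full €118,000 applies
  Base: €443,500 − €118,000 = €325,500
  €325,500 × 28% = €91,140

General income tax:
  €69,000 × 6% = €4,140
  €120,000 × 12% = €14,400
  €116,000 × 26% = €30,160
  → €48,700
  Less childcare facility credit €2,000 → €46,700

Excess of alternative floor tax over general income tax: €91,140 − €46,700 = €44,440.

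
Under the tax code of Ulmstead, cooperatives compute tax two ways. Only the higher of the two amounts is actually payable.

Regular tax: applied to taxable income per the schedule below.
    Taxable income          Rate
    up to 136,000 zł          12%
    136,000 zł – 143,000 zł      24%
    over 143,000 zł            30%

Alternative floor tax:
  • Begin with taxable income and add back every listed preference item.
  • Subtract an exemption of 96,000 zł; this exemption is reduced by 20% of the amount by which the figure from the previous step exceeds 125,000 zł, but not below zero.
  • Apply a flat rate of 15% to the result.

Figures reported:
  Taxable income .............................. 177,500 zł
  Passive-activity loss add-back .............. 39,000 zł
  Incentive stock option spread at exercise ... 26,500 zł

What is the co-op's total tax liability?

Regular tax:
  136,000 zł × 12% = 16,320 zł
  7,000 zł × 24% = 1,680 zł
  34,500 zł × 30% = 10,350 zł
  → 28,350 zł

Alternative floor tax:
  Adjusted income: 177,500 zł + 39,000 zł + 26,500 zł = 243,000 zł
  Exemption: 96,000 zł − 20% × (243,000 zł − 125,000 zł) = 96,000 zł − 23,600 zł = 72,400 zł
  Base: 243,000 zł − 72,400 zł = 170,600 zł
  170,600 zł × 15% = 25,590 zł

28,350 zł > 25,590 zł, so the regular tax governs.

28,350 zł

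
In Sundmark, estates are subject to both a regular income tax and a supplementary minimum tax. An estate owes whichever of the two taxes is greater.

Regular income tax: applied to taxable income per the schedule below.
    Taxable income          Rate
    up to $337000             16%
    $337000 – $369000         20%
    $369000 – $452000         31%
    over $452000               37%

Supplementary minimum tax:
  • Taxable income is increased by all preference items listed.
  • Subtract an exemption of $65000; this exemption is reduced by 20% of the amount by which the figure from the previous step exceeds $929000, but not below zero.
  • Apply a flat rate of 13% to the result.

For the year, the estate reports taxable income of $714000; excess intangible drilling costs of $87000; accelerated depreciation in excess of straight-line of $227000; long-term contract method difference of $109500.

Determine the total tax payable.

$182990

Supplementary minimum tax:
  Adjusted income: $714000 + $87000 + $227000 + $109500 = $1137500
  Exemption: $65000 − 20% × ($1137500 − $929000) = $65000 − $41700 = $23300
  Base: $1137500 − $23300 = $1114200
  $1114200 × 13% = $144846

Regular income tax:
  $337000 × 16% = $53920
  $32000 × 20% = $6400
  $83000 × 31% = $25730
  $262000 × 37% = $96940
  → $182990

$182990 > $144846, so the regular income tax governs.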